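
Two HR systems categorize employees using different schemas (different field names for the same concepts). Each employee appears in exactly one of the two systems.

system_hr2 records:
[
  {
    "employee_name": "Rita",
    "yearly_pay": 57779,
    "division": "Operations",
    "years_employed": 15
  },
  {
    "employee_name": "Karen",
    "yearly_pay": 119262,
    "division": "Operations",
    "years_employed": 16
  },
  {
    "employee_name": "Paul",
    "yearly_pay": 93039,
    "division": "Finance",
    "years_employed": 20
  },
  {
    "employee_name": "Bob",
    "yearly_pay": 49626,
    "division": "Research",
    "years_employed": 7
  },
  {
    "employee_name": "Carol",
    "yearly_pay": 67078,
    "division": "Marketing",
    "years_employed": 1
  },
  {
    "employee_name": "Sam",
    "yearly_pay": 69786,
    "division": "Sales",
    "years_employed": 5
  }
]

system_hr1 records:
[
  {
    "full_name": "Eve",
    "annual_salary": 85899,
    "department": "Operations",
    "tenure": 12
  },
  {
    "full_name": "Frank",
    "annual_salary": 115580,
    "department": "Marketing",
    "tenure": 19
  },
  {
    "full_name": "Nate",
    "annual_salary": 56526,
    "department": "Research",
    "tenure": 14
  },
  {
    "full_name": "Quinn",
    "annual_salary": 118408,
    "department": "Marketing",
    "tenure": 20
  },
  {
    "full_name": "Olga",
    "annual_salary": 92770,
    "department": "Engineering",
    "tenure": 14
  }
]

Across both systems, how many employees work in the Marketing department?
3

Schema mapping: "division" (system_hr2) = "department" (system_hr1) = department

Marketing employees in system_hr2: 1
Marketing employees in system_hr1: 2

Total in Marketing: 1 + 2 = 3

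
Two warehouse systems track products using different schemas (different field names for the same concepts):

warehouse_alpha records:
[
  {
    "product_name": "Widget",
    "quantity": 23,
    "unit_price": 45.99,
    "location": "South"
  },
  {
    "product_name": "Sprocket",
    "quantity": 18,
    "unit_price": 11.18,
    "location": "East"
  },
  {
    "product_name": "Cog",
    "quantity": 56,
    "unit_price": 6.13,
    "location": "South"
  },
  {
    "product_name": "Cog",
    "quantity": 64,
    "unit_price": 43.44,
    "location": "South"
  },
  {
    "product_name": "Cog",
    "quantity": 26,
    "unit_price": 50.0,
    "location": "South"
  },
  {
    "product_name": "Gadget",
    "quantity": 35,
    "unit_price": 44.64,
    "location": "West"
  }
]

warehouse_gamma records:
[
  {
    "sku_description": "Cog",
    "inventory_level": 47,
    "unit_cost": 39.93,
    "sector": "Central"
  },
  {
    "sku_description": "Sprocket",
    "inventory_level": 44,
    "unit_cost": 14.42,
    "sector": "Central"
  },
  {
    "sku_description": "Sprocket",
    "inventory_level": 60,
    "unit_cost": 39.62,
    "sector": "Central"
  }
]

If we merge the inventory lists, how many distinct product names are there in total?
4

Schema mapping: "product_name" (warehouse_alpha) = "sku_description" (warehouse_gamma) = product name

Products in warehouse_alpha: ['Cog', 'Gadget', 'Sprocket', 'Widget']
Products in warehouse_gamma: ['Cog', 'Sprocket']

Union (unique products): ['Cog', 'Gadget', 'Sprocket', 'Widget']
Count: 4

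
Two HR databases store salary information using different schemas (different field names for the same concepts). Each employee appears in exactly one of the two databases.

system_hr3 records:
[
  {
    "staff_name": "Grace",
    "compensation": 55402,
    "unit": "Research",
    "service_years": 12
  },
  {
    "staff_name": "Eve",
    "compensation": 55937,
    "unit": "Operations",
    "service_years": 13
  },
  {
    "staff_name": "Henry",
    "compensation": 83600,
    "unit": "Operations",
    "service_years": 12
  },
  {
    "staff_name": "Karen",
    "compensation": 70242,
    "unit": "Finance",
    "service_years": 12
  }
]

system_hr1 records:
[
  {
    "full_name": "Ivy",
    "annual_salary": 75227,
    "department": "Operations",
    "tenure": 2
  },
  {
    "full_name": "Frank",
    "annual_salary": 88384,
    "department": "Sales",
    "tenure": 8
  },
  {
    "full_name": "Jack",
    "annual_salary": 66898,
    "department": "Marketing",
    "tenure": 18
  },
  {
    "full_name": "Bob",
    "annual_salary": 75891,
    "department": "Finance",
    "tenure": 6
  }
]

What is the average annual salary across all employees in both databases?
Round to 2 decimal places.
71447.63

Schema mapping: "compensation" (system_hr3) = "annual_salary" (system_hr1) = annual salary

All salaries: [55402, 55937, 83600, 70242, 75227, 88384, 66898, 75891]
Sum: 571581
Count: 8
Average: 571581 / 8 = 71447.63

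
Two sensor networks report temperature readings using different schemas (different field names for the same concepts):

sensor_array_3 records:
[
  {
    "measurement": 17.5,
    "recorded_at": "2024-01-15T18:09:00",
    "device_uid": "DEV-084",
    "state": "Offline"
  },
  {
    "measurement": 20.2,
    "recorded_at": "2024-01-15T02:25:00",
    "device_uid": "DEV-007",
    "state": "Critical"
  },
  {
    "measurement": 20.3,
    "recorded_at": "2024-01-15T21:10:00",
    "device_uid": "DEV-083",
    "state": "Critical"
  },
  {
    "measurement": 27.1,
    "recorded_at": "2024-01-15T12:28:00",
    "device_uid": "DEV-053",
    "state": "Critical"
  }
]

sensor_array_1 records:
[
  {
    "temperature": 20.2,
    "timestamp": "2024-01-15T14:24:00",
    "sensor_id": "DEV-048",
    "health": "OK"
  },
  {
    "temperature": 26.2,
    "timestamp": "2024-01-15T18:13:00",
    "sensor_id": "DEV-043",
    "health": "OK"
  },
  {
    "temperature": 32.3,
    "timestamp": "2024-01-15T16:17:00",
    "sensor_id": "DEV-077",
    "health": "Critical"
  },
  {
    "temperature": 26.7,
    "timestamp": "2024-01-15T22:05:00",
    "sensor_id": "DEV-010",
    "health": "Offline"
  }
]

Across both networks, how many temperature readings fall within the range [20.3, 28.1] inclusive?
4

Schema mapping: "measurement" (sensor_array_3) = "temperature" (sensor_array_1) = temperature

Readings in [20.3, 28.1] from sensor_array_3: 2
Readings in [20.3, 28.1] from sensor_array_1: 2

Total count: 2 + 2 = 4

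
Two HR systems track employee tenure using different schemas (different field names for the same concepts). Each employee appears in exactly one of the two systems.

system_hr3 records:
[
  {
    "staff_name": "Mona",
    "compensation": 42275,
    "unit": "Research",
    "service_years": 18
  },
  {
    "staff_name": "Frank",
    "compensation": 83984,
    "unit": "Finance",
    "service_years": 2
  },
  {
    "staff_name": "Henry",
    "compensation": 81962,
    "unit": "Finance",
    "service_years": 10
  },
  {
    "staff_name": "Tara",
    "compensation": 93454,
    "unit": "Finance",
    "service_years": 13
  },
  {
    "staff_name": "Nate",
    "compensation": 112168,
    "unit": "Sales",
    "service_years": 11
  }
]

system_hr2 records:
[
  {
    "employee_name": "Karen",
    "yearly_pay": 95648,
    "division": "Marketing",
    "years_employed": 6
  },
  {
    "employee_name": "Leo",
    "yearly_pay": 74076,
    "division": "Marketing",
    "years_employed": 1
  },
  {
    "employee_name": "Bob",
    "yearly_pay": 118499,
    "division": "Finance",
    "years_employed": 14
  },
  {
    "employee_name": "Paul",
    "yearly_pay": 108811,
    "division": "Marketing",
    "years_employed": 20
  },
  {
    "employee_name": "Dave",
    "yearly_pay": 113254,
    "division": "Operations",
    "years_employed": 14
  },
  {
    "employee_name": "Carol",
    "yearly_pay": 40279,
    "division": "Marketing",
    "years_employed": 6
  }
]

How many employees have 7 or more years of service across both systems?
7

Reconcile schemas: "service_years" (system_hr3) = "years_employed" (system_hr2) = years of service

From system_hr3: 4 employees with >= 7 years
From system_hr2: 3 employees with >= 7 years

Total: 4 + 3 = 7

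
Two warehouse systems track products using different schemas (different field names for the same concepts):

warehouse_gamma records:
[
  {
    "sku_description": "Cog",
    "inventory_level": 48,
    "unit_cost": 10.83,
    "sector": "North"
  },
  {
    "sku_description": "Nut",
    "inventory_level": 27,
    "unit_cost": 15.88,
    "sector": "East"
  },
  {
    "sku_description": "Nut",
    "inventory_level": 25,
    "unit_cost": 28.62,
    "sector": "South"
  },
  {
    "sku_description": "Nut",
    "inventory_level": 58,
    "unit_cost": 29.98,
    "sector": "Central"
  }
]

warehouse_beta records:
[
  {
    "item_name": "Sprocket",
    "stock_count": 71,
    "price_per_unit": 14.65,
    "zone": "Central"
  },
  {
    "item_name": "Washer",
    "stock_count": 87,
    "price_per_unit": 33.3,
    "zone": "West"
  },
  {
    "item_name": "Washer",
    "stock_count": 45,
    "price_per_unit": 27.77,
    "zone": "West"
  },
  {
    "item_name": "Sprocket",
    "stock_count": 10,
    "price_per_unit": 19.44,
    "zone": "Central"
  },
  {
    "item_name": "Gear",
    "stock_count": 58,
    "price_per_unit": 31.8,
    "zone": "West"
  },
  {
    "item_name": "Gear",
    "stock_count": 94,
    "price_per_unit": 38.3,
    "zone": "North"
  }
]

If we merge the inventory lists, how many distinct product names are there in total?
5

Schema mapping: "sku_description" (warehouse_gamma) = "item_name" (warehouse_beta) = product name

Products in warehouse_gamma: ['Cog', 'Nut']
Products in warehouse_beta: ['Gear', 'Sprocket', 'Washer']

Union (unique products): ['Cog', 'Gear', 'Nut', 'Sprocket', 'Washer']
Count: 5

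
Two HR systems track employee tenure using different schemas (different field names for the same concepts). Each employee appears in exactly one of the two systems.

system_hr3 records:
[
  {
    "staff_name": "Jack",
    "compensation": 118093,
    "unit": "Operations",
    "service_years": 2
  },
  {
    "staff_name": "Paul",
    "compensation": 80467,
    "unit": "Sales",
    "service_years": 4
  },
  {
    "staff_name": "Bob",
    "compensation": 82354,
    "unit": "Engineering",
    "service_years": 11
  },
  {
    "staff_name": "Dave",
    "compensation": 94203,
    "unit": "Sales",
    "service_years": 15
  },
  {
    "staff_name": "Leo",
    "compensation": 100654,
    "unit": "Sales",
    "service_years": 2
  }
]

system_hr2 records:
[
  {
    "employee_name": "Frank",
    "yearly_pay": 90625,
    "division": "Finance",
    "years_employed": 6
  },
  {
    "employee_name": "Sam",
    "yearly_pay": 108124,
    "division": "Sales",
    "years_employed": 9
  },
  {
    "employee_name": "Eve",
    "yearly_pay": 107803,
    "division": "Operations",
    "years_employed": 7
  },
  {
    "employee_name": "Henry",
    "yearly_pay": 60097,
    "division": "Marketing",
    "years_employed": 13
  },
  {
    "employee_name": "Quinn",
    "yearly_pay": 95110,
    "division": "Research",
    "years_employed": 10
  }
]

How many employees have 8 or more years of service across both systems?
5

Reconcile schemas: "service_years" (system_hr3) = "years_employed" (system_hr2) = years of service

From system_hr3: 2 employees with >= 8 years
From system_hr2: 3 employees with >= 8 years

Total: 2 + 3 = 5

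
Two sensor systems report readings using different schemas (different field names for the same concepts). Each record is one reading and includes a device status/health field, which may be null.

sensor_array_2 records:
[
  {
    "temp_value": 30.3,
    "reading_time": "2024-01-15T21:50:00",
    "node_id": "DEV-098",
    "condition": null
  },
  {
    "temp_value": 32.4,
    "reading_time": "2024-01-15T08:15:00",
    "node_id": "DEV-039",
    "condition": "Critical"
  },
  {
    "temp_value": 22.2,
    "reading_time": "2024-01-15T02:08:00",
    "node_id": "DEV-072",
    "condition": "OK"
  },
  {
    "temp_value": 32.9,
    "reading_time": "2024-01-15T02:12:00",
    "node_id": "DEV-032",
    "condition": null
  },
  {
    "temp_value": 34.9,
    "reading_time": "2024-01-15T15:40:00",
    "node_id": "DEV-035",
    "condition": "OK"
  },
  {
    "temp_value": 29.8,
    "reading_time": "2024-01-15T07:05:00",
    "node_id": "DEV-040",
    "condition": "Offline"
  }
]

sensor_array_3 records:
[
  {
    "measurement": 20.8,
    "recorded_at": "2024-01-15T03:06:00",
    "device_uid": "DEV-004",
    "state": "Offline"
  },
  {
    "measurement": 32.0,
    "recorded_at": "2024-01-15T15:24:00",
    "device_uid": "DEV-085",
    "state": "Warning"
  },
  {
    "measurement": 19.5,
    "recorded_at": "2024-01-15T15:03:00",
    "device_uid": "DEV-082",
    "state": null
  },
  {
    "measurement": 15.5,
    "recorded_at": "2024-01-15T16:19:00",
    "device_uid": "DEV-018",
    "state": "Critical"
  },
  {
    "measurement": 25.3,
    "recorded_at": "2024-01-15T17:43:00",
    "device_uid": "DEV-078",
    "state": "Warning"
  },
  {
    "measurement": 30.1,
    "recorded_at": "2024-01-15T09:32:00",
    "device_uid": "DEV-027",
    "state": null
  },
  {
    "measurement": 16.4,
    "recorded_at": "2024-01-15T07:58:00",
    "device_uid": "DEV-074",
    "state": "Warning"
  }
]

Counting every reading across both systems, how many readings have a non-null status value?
9

Schema mapping: "condition" (sensor_array_2) = "state" (sensor_array_3) = status

Non-null in sensor_array_2: 4
Non-null in sensor_array_3: 5

Total non-null: 4 + 5 = 9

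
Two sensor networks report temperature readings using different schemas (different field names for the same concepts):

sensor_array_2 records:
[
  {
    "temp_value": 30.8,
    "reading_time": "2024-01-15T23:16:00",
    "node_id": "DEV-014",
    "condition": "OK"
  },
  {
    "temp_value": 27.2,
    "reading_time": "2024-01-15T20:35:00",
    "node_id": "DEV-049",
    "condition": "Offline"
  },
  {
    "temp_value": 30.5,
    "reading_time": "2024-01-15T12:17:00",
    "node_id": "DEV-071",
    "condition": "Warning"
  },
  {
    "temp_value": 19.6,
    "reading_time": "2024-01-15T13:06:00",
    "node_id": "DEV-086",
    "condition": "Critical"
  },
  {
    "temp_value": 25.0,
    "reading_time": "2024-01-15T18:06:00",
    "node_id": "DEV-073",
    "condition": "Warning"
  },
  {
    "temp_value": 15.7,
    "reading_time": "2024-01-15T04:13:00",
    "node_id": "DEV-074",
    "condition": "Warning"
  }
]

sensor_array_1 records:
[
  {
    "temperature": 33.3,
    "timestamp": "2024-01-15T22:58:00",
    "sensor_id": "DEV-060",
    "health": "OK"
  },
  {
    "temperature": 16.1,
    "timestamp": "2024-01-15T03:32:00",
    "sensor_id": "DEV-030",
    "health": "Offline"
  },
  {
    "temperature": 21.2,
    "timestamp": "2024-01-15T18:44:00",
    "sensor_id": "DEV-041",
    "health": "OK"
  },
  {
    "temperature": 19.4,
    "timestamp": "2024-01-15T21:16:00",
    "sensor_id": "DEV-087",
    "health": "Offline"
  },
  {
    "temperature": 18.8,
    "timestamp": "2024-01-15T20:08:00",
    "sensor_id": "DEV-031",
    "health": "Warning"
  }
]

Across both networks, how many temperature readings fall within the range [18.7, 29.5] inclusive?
6

Schema mapping: "temp_value" (sensor_array_2) = "temperature" (sensor_array_1) = temperature

Readings in [18.7, 29.5] from sensor_array_2: 3
Readings in [18.7, 29.5] from sensor_array_1: 3

Total count: 3 + 3 = 6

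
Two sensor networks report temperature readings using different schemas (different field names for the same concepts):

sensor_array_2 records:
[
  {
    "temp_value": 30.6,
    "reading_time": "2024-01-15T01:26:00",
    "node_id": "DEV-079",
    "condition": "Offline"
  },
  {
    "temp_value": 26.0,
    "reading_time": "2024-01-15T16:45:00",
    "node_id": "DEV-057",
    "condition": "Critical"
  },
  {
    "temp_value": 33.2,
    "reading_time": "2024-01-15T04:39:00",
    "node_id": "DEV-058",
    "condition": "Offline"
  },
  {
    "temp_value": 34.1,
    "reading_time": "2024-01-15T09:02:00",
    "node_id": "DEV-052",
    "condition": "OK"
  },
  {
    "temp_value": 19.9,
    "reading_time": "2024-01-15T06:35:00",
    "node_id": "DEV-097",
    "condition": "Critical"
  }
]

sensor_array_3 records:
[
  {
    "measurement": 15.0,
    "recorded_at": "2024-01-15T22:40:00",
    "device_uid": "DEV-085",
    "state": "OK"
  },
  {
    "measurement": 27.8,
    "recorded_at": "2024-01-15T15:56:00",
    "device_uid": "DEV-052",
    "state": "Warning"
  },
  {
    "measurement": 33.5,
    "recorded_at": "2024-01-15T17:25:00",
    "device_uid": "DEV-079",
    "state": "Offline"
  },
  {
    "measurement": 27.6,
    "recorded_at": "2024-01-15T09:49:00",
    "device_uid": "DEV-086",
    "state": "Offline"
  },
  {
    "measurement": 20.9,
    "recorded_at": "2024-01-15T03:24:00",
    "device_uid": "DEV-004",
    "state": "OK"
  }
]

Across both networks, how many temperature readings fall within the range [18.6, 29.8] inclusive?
5

Schema mapping: "temp_value" (sensor_array_2) = "measurement" (sensor_array_3) = temperature

Readings in [18.6, 29.8] from sensor_array_2: 2
Readings in [18.6, 29.8] from sensor_array_3: 3

Total count: 2 + 3 = 5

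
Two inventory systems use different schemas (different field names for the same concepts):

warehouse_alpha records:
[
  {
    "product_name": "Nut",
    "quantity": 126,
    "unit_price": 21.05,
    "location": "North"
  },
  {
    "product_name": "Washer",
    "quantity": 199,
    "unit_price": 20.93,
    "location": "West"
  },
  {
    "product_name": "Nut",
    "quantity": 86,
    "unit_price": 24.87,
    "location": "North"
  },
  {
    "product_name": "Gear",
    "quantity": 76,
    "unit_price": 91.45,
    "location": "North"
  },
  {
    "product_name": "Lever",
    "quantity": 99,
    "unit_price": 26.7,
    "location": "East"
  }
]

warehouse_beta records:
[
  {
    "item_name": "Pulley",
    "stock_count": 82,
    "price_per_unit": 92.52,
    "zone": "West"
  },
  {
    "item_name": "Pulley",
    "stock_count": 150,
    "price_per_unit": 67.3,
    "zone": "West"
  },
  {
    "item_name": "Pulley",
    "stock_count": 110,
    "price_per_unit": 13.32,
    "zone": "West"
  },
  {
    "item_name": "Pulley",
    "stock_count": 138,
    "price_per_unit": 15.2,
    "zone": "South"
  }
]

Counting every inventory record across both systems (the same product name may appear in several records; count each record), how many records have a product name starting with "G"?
1

Schema mapping: "product_name" (warehouse_alpha) = "item_name" (warehouse_beta) = product name

Records with product name starting with "G" in warehouse_alpha: 1
Records with product name starting with "G" in warehouse_beta: 0

Total: 1 + 0 = 1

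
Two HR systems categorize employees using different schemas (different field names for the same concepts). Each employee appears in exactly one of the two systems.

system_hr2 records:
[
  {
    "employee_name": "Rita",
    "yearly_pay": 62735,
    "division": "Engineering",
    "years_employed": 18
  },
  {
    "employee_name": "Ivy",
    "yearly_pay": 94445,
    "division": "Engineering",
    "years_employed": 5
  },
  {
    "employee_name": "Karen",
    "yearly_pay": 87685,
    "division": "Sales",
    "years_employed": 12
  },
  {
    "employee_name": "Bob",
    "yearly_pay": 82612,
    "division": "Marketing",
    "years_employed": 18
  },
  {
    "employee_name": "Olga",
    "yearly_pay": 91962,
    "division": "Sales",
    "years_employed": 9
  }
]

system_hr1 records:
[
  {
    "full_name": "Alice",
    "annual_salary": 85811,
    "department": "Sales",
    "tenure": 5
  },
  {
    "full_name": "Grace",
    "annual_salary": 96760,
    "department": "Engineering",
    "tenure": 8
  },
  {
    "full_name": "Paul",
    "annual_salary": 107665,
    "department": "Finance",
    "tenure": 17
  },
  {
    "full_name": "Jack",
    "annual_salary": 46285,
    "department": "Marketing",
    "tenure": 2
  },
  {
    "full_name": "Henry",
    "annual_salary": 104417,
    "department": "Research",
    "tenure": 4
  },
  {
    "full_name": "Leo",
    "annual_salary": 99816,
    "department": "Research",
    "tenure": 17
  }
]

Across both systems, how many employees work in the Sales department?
3

Schema mapping: "division" (system_hr2) = "department" (system_hr1) = department

Sales employees in system_hr2: 2
Sales employees in system_hr1: 1

Total in Sales: 2 + 1 = 3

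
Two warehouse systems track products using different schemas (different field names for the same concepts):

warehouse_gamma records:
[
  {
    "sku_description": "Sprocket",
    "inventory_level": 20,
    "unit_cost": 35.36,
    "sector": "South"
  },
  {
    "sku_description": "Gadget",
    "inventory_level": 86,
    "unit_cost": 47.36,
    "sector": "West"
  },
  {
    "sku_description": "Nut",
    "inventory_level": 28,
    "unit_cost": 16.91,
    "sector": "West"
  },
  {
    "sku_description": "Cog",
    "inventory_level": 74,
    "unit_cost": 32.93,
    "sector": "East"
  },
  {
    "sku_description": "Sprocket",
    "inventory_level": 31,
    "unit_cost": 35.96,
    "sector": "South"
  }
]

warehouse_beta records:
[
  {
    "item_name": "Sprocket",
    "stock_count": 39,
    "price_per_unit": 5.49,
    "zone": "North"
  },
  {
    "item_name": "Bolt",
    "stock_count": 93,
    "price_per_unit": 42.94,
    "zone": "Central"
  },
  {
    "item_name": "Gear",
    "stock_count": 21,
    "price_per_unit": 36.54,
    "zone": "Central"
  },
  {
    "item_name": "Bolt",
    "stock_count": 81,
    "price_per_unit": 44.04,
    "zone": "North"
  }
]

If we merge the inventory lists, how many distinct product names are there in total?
6

Schema mapping: "sku_description" (warehouse_gamma) = "item_name" (warehouse_beta) = product name

Products in warehouse_gamma: ['Cog', 'Gadget', 'Nut', 'Sprocket']
Products in warehouse_beta: ['Bolt', 'Gear', 'Sprocket']

Union (unique products): ['Bolt', 'Cog', 'Gadget', 'Gear', 'Nut', 'Sprocket']
Count: 6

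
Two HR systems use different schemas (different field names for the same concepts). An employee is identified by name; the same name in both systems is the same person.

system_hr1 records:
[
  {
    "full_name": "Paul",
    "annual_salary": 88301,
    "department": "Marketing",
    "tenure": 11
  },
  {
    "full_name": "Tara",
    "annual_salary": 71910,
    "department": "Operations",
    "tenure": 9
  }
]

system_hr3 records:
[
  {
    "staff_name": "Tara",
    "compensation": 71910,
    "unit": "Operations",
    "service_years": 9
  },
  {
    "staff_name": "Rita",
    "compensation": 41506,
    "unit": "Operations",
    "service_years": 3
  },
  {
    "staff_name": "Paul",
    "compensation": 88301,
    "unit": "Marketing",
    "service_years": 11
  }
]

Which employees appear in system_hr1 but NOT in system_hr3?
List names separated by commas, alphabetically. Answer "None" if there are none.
None

Schema mapping: "full_name" (system_hr1) = "staff_name" (system_hr3) = employee name

Names in system_hr1: ['Paul', 'Tara']
Names in system_hr3: ['Paul', 'Rita', 'Tara']

In system_hr1 but not system_hr3: None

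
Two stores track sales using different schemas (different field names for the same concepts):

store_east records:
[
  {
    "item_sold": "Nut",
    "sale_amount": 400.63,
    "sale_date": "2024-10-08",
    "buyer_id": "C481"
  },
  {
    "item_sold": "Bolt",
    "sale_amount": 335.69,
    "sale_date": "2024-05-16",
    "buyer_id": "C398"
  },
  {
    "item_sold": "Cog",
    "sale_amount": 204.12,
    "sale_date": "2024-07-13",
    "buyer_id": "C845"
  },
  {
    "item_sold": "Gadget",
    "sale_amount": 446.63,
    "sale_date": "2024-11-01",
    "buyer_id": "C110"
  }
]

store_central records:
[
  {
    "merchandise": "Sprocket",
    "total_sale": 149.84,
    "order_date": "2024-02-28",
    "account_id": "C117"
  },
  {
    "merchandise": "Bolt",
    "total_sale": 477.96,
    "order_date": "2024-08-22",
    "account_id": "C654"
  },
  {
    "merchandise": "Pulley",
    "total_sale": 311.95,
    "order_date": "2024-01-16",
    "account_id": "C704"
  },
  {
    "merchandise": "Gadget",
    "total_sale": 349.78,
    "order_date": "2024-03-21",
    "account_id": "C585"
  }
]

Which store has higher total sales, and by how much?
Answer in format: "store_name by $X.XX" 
store_east by $97.54

Schema mapping: "sale_amount" (store_east) = "total_sale" (store_central) = sale amount

Total for store_east: 1387.07
Total for store_central: 1289.53

Difference: |1387.07 - 1289.53| = 97.54
store_east has higher sales by $97.54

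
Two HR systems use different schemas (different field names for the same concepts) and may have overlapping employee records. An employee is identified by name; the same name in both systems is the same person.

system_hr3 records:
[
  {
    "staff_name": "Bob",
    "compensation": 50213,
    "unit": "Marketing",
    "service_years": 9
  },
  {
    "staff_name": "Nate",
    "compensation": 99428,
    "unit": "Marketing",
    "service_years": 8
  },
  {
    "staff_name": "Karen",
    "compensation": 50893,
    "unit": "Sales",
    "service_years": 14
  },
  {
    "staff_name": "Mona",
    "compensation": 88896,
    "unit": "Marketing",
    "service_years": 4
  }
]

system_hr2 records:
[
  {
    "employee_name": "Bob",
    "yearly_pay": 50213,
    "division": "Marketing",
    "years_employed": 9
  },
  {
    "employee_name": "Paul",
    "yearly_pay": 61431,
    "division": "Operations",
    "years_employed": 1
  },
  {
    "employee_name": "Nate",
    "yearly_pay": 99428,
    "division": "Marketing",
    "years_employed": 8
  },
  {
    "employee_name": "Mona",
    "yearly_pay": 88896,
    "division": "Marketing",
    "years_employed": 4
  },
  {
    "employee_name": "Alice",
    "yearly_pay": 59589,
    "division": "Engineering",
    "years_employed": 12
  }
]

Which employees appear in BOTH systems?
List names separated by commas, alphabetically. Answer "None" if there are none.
Bob, Mona, Nate

Schema mapping: "staff_name" (system_hr3) = "employee_name" (system_hr2) = employee name

Names in system_hr3: ['Bob', 'Karen', 'Mona', 'Nate']
Names in system_hr2: ['Alice', 'Bob', 'Mona', 'Nate', 'Paul']

Intersection: ['Bob', 'Mona', 'Nate']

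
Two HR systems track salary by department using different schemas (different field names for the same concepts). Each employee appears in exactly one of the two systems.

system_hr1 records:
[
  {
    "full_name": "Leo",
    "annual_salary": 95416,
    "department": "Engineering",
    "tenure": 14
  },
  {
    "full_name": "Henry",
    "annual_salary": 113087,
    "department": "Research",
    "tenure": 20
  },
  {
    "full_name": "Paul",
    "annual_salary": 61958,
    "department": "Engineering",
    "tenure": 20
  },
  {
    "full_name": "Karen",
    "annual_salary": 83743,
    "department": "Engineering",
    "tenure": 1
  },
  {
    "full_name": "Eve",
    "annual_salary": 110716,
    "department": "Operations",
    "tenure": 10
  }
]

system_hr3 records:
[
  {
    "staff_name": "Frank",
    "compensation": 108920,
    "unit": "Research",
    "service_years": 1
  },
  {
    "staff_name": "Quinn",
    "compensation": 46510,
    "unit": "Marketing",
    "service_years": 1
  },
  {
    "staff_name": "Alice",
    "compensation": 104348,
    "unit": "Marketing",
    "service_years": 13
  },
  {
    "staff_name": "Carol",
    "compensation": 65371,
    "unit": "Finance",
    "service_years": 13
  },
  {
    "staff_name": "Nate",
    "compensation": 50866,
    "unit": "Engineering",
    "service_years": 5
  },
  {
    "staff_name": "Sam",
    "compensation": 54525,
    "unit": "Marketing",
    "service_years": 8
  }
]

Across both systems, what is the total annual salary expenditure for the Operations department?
110716

Schema mappings:
- "department" (system_hr1) = "unit" (system_hr3) = department
- "annual_salary" (system_hr1) = "compensation" (system_hr3) = salary

Operations salaries from system_hr1: 110716
Operations salaries from system_hr3: 0

Total: 110716 + 0 = 110716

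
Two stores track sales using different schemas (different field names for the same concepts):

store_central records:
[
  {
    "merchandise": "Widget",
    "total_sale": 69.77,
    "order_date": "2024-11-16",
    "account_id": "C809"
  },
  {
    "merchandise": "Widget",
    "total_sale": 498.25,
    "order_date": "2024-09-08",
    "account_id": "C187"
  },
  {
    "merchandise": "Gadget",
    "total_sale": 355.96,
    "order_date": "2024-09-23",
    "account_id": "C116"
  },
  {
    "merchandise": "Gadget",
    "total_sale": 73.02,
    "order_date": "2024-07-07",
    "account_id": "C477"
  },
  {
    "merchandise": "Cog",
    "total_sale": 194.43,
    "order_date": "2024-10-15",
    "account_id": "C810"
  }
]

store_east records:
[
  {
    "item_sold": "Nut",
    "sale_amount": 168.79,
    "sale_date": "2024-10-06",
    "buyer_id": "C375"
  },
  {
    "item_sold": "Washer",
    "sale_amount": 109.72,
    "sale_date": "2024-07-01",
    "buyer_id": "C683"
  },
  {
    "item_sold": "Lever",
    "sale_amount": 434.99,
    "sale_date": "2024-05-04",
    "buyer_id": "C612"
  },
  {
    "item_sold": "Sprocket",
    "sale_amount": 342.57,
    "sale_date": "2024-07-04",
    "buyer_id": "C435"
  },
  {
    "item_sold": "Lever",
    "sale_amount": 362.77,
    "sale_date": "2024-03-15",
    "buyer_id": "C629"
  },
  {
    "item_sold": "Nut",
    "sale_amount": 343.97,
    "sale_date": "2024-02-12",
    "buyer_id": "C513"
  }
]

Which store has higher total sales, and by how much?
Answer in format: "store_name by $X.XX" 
store_east by $571.38

Schema mapping: "total_sale" (store_central) = "sale_amount" (store_east) = sale amount

Total for store_central: 1191.43
Total for store_east: 1762.81

Difference: |1191.43 - 1762.81| = 571.38
store_east has higher sales by $571.38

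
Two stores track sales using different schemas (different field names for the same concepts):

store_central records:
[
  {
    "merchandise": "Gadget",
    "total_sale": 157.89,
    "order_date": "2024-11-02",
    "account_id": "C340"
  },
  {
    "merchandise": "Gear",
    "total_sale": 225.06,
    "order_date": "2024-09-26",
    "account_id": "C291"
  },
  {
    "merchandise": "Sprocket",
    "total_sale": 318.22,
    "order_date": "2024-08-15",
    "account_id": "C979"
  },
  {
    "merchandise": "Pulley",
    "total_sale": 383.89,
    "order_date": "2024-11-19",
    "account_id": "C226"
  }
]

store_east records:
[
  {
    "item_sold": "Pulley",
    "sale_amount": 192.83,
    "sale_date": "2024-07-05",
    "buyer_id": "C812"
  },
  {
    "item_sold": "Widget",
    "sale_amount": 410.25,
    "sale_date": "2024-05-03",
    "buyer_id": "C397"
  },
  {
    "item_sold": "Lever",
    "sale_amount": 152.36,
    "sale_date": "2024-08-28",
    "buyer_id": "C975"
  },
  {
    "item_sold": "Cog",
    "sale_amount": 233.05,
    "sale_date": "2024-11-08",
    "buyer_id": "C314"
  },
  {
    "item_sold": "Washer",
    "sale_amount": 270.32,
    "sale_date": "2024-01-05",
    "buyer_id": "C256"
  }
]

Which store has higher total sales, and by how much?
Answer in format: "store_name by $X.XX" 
store_east by $173.75

Schema mapping: "total_sale" (store_central) = "sale_amount" (store_east) = sale amount

Total for store_central: 1085.06
Total for store_east: 1258.81

Difference: |1085.06 - 1258.81| = 173.75
store_east has higher sales by $173.75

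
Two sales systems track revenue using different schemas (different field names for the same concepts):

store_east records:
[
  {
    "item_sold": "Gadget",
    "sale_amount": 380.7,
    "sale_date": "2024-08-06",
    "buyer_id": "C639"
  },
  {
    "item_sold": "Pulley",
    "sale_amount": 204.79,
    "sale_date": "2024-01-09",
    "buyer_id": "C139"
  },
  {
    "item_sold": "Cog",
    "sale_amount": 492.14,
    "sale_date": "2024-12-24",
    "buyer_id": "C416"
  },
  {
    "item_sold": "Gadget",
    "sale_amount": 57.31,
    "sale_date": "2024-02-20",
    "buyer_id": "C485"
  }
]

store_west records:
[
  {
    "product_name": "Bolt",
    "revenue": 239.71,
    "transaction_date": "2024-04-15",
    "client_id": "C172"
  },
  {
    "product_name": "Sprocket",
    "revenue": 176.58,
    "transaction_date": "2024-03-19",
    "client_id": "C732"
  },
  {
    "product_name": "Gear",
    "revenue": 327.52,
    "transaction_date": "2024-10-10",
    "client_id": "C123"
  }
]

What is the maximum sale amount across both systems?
492.14

Reconcile: "sale_amount" (store_east) = "revenue" (store_west) = sale amount

Maximum in store_east: 492.14
Maximum in store_west: 327.52

Overall maximum: max(492.14, 327.52) = 492.14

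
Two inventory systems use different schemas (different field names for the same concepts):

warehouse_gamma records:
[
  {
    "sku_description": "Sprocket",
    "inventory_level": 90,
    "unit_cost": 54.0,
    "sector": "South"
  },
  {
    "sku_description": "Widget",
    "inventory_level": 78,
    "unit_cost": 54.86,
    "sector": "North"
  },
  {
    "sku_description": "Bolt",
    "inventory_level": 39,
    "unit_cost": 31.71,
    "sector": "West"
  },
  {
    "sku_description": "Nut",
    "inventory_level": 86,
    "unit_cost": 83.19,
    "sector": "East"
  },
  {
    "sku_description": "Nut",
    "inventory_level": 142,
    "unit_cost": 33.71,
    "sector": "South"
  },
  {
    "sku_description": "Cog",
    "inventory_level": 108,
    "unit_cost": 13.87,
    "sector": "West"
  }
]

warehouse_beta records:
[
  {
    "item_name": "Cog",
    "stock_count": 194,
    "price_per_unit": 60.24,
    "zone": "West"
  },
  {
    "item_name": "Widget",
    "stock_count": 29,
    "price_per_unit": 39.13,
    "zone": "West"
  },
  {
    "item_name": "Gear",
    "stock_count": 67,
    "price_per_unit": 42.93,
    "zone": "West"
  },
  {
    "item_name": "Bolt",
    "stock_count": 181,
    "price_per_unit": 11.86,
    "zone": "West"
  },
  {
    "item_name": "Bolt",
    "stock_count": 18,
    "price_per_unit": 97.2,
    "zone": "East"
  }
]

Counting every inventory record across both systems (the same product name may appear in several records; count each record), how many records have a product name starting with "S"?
1

Schema mapping: "sku_description" (warehouse_gamma) = "item_name" (warehouse_beta) = product name

Records with product name starting with "S" in warehouse_gamma: 1
Records with product name starting with "S" in warehouse_beta: 0

Total: 1 + 0 = 1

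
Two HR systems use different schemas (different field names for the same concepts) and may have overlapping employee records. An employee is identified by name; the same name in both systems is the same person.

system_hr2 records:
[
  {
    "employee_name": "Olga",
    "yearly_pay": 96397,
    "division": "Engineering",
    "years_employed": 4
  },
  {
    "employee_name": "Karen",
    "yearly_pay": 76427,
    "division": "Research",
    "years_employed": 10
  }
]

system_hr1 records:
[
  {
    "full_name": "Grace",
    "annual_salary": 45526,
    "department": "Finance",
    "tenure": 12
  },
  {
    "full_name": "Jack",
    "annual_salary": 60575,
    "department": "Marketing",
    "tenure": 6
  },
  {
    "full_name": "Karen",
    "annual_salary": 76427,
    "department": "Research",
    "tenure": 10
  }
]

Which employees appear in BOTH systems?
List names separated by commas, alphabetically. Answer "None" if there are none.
Karen

Schema mapping: "employee_name" (system_hr2) = "full_name" (system_hr1) = employee name

Names in system_hr2: ['Karen', 'Olga']
Names in system_hr1: ['Grace', 'Jack', 'Karen']

Intersection: ['Karen']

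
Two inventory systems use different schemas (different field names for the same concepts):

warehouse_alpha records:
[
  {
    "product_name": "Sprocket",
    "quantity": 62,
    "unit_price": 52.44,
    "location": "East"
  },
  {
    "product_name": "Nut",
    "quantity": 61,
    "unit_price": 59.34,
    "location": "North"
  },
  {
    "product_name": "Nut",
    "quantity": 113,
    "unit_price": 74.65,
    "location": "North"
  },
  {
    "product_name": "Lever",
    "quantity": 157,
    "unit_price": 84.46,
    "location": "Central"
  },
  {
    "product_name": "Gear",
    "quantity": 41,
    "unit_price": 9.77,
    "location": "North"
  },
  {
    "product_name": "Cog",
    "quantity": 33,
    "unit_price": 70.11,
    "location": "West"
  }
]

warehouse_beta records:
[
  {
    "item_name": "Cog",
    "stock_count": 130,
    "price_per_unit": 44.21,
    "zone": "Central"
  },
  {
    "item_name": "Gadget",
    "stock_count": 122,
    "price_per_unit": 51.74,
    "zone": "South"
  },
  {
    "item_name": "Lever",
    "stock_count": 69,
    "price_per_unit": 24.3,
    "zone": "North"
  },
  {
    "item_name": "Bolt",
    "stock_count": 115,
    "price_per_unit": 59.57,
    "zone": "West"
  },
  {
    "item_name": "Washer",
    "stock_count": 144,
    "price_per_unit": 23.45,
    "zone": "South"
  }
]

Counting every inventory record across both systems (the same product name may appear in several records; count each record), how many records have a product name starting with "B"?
1

Schema mapping: "product_name" (warehouse_alpha) = "item_name" (warehouse_beta) = product name

Records with product name starting with "B" in warehouse_alpha: 0
Records with product name starting with "B" in warehouse_beta: 1

Total: 0 + 1 = 1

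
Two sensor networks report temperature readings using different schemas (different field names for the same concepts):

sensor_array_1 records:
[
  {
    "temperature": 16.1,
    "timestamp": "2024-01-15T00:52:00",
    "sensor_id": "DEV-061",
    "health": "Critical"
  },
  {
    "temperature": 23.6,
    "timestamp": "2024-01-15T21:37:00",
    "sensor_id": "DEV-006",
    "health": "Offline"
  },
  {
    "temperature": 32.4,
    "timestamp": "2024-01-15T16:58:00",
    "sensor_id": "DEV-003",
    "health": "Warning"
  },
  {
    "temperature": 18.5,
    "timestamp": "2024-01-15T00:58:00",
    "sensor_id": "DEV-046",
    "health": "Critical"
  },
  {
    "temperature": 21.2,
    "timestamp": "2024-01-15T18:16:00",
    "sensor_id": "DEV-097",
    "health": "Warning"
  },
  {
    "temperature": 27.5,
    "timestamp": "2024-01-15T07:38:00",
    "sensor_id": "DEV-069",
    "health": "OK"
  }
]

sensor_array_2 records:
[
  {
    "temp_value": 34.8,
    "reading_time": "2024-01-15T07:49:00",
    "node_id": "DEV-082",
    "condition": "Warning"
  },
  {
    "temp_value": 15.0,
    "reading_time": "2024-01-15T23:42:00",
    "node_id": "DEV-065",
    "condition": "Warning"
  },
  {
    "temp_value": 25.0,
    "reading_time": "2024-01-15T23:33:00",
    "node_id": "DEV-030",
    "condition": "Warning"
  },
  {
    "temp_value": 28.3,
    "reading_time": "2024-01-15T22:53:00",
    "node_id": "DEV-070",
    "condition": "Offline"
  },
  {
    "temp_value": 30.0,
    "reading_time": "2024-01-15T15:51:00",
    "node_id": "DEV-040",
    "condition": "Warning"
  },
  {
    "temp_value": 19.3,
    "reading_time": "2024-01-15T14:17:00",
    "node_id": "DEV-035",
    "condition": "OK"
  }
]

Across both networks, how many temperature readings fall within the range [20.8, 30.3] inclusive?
6

Schema mapping: "temperature" (sensor_array_1) = "temp_value" (sensor_array_2) = temperature

Readings in [20.8, 30.3] from sensor_array_1: 3
Readings in [20.8, 30.3] from sensor_array_2: 3

Total count: 3 + 3 = 6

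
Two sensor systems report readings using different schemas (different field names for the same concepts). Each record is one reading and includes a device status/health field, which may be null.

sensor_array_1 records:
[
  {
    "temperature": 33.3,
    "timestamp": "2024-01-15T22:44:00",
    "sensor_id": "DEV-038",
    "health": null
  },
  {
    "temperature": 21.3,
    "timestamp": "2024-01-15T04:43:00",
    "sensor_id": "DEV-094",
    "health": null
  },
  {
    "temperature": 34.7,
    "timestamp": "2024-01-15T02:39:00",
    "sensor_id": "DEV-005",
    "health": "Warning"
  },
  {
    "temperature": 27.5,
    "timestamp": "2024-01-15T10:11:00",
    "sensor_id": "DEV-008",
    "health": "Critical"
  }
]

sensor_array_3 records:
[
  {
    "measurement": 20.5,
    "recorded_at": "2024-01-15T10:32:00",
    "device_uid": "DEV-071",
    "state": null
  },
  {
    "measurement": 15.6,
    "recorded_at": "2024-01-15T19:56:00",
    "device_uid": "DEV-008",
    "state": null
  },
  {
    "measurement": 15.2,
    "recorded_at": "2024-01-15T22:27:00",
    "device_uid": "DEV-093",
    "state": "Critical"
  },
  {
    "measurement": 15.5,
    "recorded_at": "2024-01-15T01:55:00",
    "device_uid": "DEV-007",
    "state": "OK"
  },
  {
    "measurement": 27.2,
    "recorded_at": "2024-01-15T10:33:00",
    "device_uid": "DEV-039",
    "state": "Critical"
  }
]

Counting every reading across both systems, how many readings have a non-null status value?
5

Schema mapping: "health" (sensor_array_1) = "state" (sensor_array_3) = status

Non-null in sensor_array_1: 2
Non-null in sensor_array_3: 3

Total non-null: 2 + 3 = 5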